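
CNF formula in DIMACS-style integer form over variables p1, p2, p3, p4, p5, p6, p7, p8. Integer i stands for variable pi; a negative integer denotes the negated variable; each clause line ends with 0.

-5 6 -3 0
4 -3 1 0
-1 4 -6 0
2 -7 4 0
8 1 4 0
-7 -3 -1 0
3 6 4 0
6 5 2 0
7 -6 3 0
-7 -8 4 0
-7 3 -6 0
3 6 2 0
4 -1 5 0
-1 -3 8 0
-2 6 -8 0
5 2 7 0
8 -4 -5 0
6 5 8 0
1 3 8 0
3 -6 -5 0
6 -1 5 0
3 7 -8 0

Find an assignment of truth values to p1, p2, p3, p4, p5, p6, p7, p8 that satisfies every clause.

p1=T, p2=F, p3=T, p4=T, p5=T, p6=T, p7=F, p8=T

Branch on p1: take p1 = True.
Try p2 = False.
Set p3 = True and propagate.
  then p7 is forced to False.
  then p8 is forced to True.
  then p5 is forced to True.
  then p6 is forced to True.
  then p4 is forced to True.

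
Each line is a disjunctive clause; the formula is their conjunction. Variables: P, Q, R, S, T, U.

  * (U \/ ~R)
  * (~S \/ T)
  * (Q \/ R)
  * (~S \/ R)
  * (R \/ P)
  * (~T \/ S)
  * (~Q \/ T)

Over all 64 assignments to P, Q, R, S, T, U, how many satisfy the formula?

6

Satisfying assignments:
  P=F Q=F R=T S=F T=F U=T
  P=F Q=F R=T S=T T=T U=T
  P=F Q=T R=T S=T T=T U=T
  P=T Q=F R=T S=F T=F U=T
  P=T Q=F R=T S=T T=T U=T
  P=T Q=T R=T S=T T=T U=T
Count: 6.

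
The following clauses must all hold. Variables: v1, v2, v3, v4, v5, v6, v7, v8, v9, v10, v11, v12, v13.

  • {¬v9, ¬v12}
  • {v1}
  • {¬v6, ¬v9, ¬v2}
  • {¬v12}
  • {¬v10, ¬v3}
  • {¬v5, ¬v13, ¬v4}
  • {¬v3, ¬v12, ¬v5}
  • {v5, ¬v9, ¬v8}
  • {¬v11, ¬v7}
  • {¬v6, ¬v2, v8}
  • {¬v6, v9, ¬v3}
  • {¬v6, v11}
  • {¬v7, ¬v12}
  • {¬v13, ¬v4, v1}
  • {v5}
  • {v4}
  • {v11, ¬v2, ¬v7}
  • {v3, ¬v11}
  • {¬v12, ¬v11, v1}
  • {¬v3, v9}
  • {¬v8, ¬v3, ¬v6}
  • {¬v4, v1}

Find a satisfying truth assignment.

v1 = T, v2 = F, v3 = F, v4 = T, v5 = T, v6 = F, v7 = F, v8 = F, v9 = T, v10 = F, v11 = F, v12 = F, v13 = F

The clause (v1) is unit: v1 must be True.
The clause (¬v12) is unit: v12 must be False.
Unit propagation: (v5) forces v5 = True.
(v4) is a unit clause, so v4 = True.
(¬v13) is a unit clause, so v13 = False.
v2 occurs only negated in the remaining clauses — set v2 = False.
Pure literal: v6 appears only negated; assign v6 = False.
Branch on v3: take v3 = False.
  then v11 is forced to False.
v7, v8, v9, v10 are now unconstrained; take v7 = False, v8 = False, v9 = True, v10 = False.
Check each clause:
  1. {¬v9, ¬v12} — ¬v12 is true.
  2. {v1} — v1 is true.
  3. {¬v6, ¬v2, ¬v9} — ¬v6 is true.
  4. {¬v12} — ¬v12 is true.
  5. {¬v10, ¬v3} — ¬v3 is true.
  6. {¬v4, ¬v13, ¬v5} — ¬v13 is true.
  7. {¬v5, ¬v3, ¬v12} — ¬v12 is true.
  8. {¬v9, v5, ¬v8} — ¬v8 is true.
  9. {¬v7, ¬v11} — ¬v7 is true.
  10. {¬v6, v8, ¬v2} — ¬v6 is true.
  11. {¬v6, v9, ¬v3} — v9 is true.
  12. {v11, ¬v6} — ¬v6 is true.
  13. {¬v7, ¬v12} — ¬v7 is true.
  14. {¬v4, ¬v13, v1} — v1 is true.
  15. {v5} — v5 is true.
  16. {v4} — v4 is true.
  17. {¬v2, ¬v7, v11} — ¬v7 is true.
  18. {¬v11, v3} — ¬v11 is true.
  19. {¬v11, v1, ¬v12} — v1 is true.
  20. {¬v3, v9} — v9 is true.
  21. {¬v3, ¬v6, ¬v8} — ¬v8 is true.
  22. {¬v4, v1} — v1 is true.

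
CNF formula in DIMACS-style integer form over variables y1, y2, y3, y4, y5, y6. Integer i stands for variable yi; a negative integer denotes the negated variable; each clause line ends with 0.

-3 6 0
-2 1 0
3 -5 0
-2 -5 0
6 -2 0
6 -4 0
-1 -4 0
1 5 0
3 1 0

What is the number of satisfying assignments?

8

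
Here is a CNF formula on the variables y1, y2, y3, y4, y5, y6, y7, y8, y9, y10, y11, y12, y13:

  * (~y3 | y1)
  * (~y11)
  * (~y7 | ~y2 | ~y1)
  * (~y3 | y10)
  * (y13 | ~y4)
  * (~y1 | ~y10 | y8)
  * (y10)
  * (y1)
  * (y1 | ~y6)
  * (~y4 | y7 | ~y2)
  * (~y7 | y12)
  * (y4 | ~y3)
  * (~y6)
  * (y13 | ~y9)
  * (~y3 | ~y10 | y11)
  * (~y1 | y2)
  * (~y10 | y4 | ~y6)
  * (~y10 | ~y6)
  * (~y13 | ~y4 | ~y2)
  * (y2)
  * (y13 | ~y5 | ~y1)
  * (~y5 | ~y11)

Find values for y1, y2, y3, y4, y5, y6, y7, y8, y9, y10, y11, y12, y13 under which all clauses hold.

y1 = True, y2 = True, y3 = False, y4 = False, y5 = False, y6 = False, y7 = False, y8 = True, y9 = False, y10 = True, y11 = False, y12 = True, y13 = False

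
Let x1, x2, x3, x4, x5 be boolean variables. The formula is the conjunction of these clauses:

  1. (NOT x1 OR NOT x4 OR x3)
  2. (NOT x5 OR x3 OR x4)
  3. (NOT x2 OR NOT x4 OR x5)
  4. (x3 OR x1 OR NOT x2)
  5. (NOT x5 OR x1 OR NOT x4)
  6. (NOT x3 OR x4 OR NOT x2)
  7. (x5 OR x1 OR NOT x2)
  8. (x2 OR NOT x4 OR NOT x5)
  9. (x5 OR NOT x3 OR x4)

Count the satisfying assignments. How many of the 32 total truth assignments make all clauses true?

9

Case analysis on x4 and x5:
  x4=1, x5=1: remaining (x1,x2,x3) ∈ {(1,1,1)} — 1.
  x4=1, x5=0: remaining (x1,x2,x3) ∈ {(0,0,0); (0,0,1); (1,0,1)} — 3.
  x4=0, x5=1: remaining (x1,x2,x3) ∈ {(0,0,1); (1,0,1)} — 2.
  x4=0, x5=0: remaining (x1,x2,x3) ∈ {(0,0,0); (1,0,0); (1,1,0)} — 3.
Total: 1 + 3 + 2 + 3 = 9.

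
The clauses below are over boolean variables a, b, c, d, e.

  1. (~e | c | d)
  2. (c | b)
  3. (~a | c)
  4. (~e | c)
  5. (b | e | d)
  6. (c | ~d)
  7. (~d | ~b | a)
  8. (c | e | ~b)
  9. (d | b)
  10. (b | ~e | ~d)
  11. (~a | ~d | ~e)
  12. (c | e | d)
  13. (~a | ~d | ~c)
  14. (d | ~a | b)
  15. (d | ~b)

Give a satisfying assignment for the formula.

a = False, b = False, c = True, d = True, e = False

Set a = False and propagate.
Set b = False and propagate.
  then c is forced to True.
  then d is forced to True.
  then e is forced to False.
Check each clause:
  1. (~e | d | c) — c is true.
  2. (c | b) — c is true.
  3. (c | ~a) — c is true.
  4. (c | ~e) — c is true.
  5. (d | b | e) — d is true.
  6. (c | ~d) — c is true.
  7. (a | ~d | ~b) — ~b is true.
  8. (~b | e | c) — c is true.
  9. (d | b) — d is true.
  10. (~d | ~e | b) — ~e is true.
  11. (~a | ~e | ~d) — ~e is true.
  12. (c | e | d) — c is true.
  13. (~d | ~a | ~c) — ~a is true.
  14. (b | ~a | d) — d is true.
  15. (~b | d) — d is true.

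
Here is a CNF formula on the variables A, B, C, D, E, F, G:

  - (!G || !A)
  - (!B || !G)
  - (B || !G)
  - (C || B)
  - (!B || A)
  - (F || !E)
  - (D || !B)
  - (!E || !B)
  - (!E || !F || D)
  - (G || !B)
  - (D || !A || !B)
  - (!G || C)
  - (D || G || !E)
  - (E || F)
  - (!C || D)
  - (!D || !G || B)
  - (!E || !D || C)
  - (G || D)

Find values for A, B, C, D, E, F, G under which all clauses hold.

A = F  B = F  C = T  D = T  E = F  F = T  G = F

Try A = False.
  then B is forced to False.
  then G is forced to False.
  then C is forced to True.
  then D is forced to True.
Try E = False.
  then F is forced to True.
Every clause has at least one true literal under this assignment.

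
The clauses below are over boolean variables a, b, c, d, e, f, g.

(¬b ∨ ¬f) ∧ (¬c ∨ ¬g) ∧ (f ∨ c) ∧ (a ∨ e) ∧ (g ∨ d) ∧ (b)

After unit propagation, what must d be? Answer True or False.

(b) is a unit clause: b = True.
(¬b ∨ ¬f) with b = True leaves only ¬f, so f = False.
From (f ∨ c) and f = False: c = True.
From (¬c ∨ ¬g) and c = True: g = False.
From (g ∨ d) and g = False: d = True.

True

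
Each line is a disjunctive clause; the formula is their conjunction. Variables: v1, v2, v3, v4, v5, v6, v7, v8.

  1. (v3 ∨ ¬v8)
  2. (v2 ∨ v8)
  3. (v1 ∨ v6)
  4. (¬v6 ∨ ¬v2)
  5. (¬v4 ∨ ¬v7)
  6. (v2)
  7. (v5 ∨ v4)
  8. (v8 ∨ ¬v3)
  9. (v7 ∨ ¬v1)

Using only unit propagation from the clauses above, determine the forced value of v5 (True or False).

True

(v2) is a unit clause: v2 = True.
From (¬v6 ∨ ¬v2) and v2 = True: v6 = False.
(v6 ∨ v1): since v6 = False, the clause reduces to (v1). v1 = True.
(v7 ∨ ¬v1) with v1 = True leaves only v7, so v7 = True.
From (¬v7 ∨ ¬v4) and v7 = True: v4 = False.
From (v4 ∨ v5) and v4 = False: v5 = True.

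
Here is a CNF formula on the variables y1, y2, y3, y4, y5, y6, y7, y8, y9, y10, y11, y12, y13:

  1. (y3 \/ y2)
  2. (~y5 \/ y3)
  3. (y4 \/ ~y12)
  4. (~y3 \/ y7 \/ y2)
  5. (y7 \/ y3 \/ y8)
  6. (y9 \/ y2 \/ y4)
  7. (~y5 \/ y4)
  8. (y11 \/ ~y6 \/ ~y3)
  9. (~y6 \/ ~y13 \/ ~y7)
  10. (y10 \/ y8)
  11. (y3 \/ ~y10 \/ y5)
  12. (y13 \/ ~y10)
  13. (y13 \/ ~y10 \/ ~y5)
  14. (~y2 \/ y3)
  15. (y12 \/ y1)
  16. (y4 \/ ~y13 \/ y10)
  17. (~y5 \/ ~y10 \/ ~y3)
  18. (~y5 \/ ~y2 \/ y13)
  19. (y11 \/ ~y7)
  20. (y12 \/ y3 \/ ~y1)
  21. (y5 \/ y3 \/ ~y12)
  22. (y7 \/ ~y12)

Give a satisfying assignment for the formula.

y1=True  y2=False  y3=True  y4=True  y5=True  y6=False  y7=True  y8=True  y9=False  y10=False  y11=True  y12=False  y13=False

y4 occurs only positively in the remaining clauses — set y4 = True.
Pure literal: y6 appears only negated; assign y6 = False.
Branch on y1: take y1 = True.
Set y2 = False and propagate.
  then y3 is forced to True.
  then y7 is forced to True.
  then y11 is forced to True.
The remaining clauses are satisfied by y5 = True, y8 = True, y9 = False, y10 = False, y12 = False, y13 = False.
Check each clause:
  1. (y2 \/ y3) — y3 is true.
  2. (y3 \/ ~y5) — y3 is true.
  3. (y4 \/ ~y12) — ~y12 is true.
  4. (y2 \/ y7 \/ ~y3) — y7 is true.
  5. (y3 \/ y7 \/ y8) — y8 is true.
  6. (y9 \/ y2 \/ y4) — y4 is true.
  7. (y4 \/ ~y5) — y4 is true.
  8. (y11 \/ ~y3 \/ ~y6) — ~y6 is true.
  9. (~y7 \/ ~y13 \/ ~y6) — ~y6 is true.
  10. (y10 \/ y8) — y8 is true.
  11. (y3 \/ ~y10 \/ y5) — y3 is true.
  12. (~y10 \/ y13) — ~y10 is true.
  13. (~y10 \/ ~y5 \/ y13) — ~y10 is true.
  14. (y3 \/ ~y2) — y3 is true.
  15. (y1 \/ y12) — y1 is true.
  16. (y4 \/ y10 \/ ~y13) — ~y13 is true.
  17. (~y5 \/ ~y3 \/ ~y10) — ~y10 is true.
  18. (y13 \/ ~y2 \/ ~y5) — ~y2 is true.
  19. (y11 \/ ~y7) — y11 is true.
  20. (y12 \/ ~y1 \/ y3) — y3 is true.
  21. (y5 \/ y3 \/ ~y12) — y3 is true.
  22. (~y12 \/ y7) — ~y12 is true.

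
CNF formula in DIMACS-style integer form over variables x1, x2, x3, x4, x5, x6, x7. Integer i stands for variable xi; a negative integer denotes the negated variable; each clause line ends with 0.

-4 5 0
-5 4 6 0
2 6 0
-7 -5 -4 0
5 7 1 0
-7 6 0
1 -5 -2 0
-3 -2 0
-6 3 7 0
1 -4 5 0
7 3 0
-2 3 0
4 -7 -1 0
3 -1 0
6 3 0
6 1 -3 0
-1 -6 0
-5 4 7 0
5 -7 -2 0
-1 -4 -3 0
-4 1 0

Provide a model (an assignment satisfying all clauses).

x1 = F  x2 = F  x3 = F  x4 = F  x5 = F  x6 = T  x7 = T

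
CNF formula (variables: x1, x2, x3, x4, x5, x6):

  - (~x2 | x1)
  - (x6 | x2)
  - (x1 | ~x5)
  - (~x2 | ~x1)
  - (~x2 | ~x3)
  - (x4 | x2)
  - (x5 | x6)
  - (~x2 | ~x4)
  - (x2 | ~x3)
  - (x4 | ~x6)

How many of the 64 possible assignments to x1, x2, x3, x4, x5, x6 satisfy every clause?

The models are:
  x1=F x2=F x3=F x4=T x5=F x6=T
  x1=T x2=F x3=F x4=T x5=F x6=T
  x1=T x2=F x3=F x4=T x5=T x6=T
Count: 3.

3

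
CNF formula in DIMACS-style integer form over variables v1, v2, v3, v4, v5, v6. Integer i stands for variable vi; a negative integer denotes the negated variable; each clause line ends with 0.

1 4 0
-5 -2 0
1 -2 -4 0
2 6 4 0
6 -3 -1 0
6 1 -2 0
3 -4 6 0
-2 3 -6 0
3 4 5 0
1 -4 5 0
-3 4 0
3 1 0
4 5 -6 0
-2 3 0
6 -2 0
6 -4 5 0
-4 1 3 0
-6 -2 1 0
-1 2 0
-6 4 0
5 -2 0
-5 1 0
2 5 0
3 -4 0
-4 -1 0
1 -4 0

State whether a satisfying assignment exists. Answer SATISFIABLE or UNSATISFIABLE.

UNSATISFIABLE

v4 = True:
  propagation gives v3=True, v1=False; an empty clause results — contradiction.
v4 = False:
  propagation gives v1=True, v3=False, v5=True, v2=False; an empty clause results — contradiction.
Every branch closes, so no satisfying assignment exists.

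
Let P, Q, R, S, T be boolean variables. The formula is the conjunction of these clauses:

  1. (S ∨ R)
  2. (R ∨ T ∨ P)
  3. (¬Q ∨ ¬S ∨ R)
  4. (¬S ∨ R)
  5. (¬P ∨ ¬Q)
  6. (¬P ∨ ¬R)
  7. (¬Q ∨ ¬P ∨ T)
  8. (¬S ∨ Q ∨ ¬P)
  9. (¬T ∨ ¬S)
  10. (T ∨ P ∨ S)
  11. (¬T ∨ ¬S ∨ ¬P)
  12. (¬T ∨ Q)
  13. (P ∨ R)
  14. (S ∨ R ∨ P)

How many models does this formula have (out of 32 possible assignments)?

3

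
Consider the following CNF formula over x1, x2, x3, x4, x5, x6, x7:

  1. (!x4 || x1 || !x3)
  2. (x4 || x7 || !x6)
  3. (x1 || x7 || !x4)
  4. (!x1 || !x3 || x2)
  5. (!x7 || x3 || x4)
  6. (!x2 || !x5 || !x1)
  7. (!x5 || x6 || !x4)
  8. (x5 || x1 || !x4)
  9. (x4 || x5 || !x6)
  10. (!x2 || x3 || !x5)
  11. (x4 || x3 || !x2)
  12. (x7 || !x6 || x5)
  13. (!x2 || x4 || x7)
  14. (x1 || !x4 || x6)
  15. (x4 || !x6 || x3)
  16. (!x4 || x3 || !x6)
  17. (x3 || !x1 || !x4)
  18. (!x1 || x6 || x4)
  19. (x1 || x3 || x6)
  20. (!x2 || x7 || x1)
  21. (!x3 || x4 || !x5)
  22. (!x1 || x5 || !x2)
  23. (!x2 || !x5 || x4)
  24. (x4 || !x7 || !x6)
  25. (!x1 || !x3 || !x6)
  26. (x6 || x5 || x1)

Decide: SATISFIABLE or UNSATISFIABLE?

UNSATISFIABLE

x4 = True:
  x1 = True:
    propagation gives x3=True, x2=True, x5=False; an empty clause results — contradiction.
  x1 = False:
    propagation gives x3=False, x7=True, x5=True, x6=True; an empty clause results — contradiction.
x4 = False:
  x6 = True:
    propagation gives x7=True; an empty clause results — contradiction.
  x6 = False:
    propagation gives x1=False, x3=True, x5=False; an empty clause results — contradiction.
Every branch closes, so no satisfying assignment exists.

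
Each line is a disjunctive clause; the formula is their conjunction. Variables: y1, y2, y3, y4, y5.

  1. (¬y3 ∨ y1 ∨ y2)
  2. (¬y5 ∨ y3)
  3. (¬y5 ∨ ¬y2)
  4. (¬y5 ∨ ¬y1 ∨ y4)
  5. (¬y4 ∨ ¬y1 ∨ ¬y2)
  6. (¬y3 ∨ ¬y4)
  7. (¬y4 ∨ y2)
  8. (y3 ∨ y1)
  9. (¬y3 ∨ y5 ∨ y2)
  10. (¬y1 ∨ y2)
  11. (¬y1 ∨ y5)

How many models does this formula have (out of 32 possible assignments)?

Satisfying assignments:
  y1=0 y2=1 y3=1 y4=0 y5=0
That's 1 in total.

1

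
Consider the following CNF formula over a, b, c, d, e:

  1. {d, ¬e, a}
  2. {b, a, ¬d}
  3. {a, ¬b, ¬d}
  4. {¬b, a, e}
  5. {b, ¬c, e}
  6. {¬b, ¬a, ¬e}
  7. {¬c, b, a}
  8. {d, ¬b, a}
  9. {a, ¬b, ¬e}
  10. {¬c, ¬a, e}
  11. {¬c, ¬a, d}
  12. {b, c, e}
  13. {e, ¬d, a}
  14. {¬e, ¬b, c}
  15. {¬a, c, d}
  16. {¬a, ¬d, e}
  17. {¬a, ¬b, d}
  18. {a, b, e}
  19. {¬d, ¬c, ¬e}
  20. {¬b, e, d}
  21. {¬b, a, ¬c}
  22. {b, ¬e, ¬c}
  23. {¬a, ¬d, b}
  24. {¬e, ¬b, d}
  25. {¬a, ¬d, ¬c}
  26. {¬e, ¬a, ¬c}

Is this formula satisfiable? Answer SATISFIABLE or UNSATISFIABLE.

UNSATISFIABLE

a = True:
  e = True:
    propagation gives b=False, c=False, d=True; an empty clause results — contradiction.
  e = False:
    propagation gives c=False, b=True, d=True; an empty clause results — contradiction.
a = False:
  b = True:
    propagation gives d=False; an empty clause results — contradiction.
  b = False:
    propagation gives d=False, e=False; an empty clause results — contradiction.
Every branch closes, so no satisfying assignment exists.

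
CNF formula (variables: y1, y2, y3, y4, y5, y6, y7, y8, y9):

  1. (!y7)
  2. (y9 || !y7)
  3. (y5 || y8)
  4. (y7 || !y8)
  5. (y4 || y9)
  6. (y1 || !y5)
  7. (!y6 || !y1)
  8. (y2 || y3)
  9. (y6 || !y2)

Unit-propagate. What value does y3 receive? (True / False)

True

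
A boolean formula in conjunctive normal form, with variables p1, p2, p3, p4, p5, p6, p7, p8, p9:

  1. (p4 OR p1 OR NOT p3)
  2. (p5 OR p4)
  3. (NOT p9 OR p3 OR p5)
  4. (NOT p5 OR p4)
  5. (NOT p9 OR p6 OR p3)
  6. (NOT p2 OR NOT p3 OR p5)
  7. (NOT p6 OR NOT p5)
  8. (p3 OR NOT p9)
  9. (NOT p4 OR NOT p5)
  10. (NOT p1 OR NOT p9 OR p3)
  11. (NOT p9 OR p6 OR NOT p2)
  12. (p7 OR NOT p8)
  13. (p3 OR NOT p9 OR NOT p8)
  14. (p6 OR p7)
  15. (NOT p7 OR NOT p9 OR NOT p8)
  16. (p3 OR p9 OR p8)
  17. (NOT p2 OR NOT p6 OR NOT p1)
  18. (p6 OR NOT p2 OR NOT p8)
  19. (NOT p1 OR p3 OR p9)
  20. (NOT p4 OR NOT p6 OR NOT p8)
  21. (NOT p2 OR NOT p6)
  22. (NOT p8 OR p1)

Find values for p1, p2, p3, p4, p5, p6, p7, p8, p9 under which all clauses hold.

Pure literal: p2 appears only negated; assign p2 = False.
Set p1 = False and propagate.
  then p8 is forced to False.
Try p3 = True.
  then p4 is forced to True.
  then p5 is forced to False.
Branch on p6: take p6 = True.
p7, p9 are now unconstrained; take p7 = False, p9 = True.

p1 = F, p2 = F, p3 = T, p4 = T, p5 = F, p6 = T, p7 = F, p8 = F, p9 = T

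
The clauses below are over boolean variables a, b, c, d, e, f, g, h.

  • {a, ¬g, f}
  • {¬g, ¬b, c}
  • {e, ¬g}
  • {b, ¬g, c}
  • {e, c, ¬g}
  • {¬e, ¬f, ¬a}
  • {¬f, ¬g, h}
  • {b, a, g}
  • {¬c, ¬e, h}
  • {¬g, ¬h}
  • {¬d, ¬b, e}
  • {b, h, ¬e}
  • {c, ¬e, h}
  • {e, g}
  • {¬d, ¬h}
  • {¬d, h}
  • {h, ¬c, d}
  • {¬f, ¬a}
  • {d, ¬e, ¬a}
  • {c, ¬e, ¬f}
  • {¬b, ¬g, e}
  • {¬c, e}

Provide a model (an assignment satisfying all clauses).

a=False, b=True, c=True, d=False, e=True, f=False, g=False, h=True

Set a = False and propagate.
The remaining clauses are satisfied by b = True, c = True, d = False, e = True, f = False, g = False, h = True.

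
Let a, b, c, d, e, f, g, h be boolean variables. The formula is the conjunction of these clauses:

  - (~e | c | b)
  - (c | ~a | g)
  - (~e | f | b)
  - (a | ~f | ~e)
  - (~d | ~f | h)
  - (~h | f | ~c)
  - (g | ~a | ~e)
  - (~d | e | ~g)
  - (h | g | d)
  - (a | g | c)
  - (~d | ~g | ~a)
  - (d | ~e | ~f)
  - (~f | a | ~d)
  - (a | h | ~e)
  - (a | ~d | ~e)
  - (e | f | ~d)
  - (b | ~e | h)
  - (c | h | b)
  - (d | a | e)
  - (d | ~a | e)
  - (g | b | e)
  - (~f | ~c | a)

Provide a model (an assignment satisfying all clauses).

a=False, b=True, c=False, d=False, e=True, f=False, g=True, h=True

b occurs only positively in the remaining clauses — set b = True.
Branch on a: take a = False.
Set c = False and propagate.
  then g is forced to True.
Branch on d: take d = False.
  then e is forced to True.
  then f is forced to False.
  then h is forced to True.
Every clause has at least one true literal under this assignment.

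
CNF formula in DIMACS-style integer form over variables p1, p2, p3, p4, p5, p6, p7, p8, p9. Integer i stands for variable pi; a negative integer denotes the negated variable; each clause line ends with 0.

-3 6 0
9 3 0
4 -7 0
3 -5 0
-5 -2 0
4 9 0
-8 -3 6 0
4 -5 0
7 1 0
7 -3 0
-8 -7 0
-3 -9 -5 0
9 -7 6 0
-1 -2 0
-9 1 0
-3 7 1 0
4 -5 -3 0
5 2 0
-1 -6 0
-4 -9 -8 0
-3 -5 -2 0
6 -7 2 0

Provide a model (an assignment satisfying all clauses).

p1=0  p2=1  p3=1  p4=1  p5=0  p6=1  p7=1  p8=0  p9=0

Check each clause:
  1. (p6 || !p3) — p6 is true.
  2. (p9 || p3) — p3 is true.
  3. (p4 || !p7) — p4 is true.
  4. (!p5 || p3) — p3 is true.
  5. (!p5 || !p2) — !p5 is true.
  6. (p9 || p4) — p4 is true.
  7. (!p3 || !p8 || p6) — !p8 is true.
  8. (p4 || !p5) — !p5 is true.
  9. (p7 || p1) — p7 is true.
  10. (!p3 || p7) — p7 is true.
  11. (!p7 || !p8) — !p8 is true.
  12. (!p3 || !p9 || !p5) — !p5 is true.
  13. (!p7 || p6 || p9) — p6 is true.
  14. (!p2 || !p1) — !p1 is true.
  15. (!p9 || p1) — !p9 is true.
  16. (!p3 || p1 || p7) — p7 is true.
  17. (!p3 || !p5 || p4) — !p5 is true.
  18. (p2 || p5) — p2 is true.
  19. (!p1 || !p6) — !p1 is true.
  20. (!p4 || !p9 || !p8) — !p8 is true.
  21. (!p5 || !p3 || !p2) — !p5 is true.
  22. (p6 || !p7 || p2) — p2 is true.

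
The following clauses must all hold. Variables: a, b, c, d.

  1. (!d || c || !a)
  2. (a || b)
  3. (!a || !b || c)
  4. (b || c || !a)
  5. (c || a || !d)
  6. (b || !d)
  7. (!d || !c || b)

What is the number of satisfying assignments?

6

The models are:
  a=F b=T c=F d=F
  a=F b=T c=T d=F
  a=F b=T c=T d=T
  a=T b=F c=T d=F
  a=T b=T c=T d=F
  a=T b=T c=T d=T
Count: 6.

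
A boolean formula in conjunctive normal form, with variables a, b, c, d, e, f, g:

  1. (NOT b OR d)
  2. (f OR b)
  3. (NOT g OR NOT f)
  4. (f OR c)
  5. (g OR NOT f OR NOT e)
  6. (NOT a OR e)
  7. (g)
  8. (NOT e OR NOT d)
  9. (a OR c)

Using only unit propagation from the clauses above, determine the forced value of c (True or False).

Unit clause (g) sets g = True.
(NOT f OR NOT g) with g = True leaves only NOT f, so f = False.
In (b OR f), f is now false; b must hold, so b = True.
From (d OR NOT b) and b = True: d = True.
(f OR c): since f = False, the clause reduces to (c). c = True.

True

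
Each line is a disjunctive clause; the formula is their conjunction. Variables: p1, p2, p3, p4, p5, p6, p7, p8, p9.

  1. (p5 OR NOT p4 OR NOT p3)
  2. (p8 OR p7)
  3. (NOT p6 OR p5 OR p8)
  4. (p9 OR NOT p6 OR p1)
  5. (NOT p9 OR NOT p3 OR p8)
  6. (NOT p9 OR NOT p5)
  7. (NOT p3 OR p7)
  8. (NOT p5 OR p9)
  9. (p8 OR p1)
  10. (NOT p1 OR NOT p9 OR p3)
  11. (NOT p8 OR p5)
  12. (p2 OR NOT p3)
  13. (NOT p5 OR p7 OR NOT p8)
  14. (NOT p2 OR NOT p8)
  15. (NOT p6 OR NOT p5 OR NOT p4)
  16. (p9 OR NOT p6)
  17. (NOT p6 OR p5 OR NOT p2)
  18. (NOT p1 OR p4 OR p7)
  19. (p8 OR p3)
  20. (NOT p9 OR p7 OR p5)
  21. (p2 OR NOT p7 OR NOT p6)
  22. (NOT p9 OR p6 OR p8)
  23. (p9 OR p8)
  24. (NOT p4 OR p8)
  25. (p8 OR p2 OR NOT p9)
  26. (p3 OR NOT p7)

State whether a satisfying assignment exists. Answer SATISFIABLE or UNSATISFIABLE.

p8 = True:
  propagation gives p5=True, p9=False; an empty clause results — contradiction.
p8 = False:
  propagation gives p7=True, p1=True, p3=True, p9=False; an empty clause results — contradiction.
Every branch closes, so no satisfying assignment exists.

UNSATISFIABLE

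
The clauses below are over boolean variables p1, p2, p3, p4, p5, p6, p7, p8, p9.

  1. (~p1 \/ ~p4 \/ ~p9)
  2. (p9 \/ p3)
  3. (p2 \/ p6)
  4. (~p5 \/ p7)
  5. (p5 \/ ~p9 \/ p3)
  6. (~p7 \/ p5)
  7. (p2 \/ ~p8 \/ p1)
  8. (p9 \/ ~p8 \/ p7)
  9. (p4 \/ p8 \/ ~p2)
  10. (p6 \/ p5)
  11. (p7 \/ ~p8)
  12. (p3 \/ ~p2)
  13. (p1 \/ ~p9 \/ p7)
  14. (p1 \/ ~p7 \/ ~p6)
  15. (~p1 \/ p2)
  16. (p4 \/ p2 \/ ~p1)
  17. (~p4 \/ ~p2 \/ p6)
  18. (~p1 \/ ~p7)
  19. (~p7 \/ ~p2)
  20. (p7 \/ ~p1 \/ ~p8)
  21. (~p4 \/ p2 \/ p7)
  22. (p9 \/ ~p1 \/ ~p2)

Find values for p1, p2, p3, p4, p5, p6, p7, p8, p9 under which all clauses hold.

p3 occurs only positively in the remaining clauses — set p3 = True.
Try p1 = False.
Branch on p2: take p2 = False.
  then p6 is forced to True.
  then p8 is forced to False.
  then p7 is forced to False.
  then p5 is forced to False.
  then p9 is forced to False.
  then p4 is forced to False.
Check each clause:
  1. (~p4 \/ ~p9 \/ ~p1) — ~p4 is true.
  2. (p3 \/ p9) — p3 is true.
  3. (p6 \/ p2) — p6 is true.
  4. (p7 \/ ~p5) — ~p5 is true.
  5. (p3 \/ ~p9 \/ p5) — p3 is true.
  6. (p5 \/ ~p7) — ~p7 is true.
  7. (p1 \/ p2 \/ ~p8) — ~p8 is true.
  8. (p9 \/ p7 \/ ~p8) — ~p8 is true.
  9. (~p2 \/ p4 \/ p8) — ~p2 is true.
  10. (p5 \/ p6) — p6 is true.
  11. (~p8 \/ p7) — ~p8 is true.
  12. (~p2 \/ p3) — p3 is true.
  13. (~p9 \/ p1 \/ p7) — ~p9 is true.
  14. (~p7 \/ ~p6 \/ p1) — ~p7 is true.
  15. (p2 \/ ~p1) — ~p1 is true.
  16. (p2 \/ p4 \/ ~p1) — ~p1 is true.
  17. (p6 \/ ~p2 \/ ~p4) — ~p4 is true.
  18. (~p1 \/ ~p7) — ~p7 is true.
  19. (~p2 \/ ~p7) — ~p7 is true.
  20. (p7 \/ ~p8 \/ ~p1) — ~p8 is true.
  21. (p7 \/ ~p4 \/ p2) — ~p4 is true.
  22. (p9 \/ ~p1 \/ ~p2) — ~p1 is true.

p1=F, p2=F, p3=T, p4=F, p5=F, p6=T, p7=F, p8=F, p9=F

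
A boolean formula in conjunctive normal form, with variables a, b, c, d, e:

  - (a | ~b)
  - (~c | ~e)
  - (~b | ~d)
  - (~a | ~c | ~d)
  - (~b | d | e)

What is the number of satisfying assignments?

12

Case analysis on b and d:
  b=T, d=T: a clause becomes empty — 0.
  b=T, d=F: remaining (a,c,e) ∈ {(T,F,T)} — 1.
  b=F, d=T: 5 of the 8 assignments to (a,c,e) work.
  b=F, d=F: a free; 3 ways for (c,e) × 2^1 = 6.
Total: 0 + 1 + 5 + 6 = 12.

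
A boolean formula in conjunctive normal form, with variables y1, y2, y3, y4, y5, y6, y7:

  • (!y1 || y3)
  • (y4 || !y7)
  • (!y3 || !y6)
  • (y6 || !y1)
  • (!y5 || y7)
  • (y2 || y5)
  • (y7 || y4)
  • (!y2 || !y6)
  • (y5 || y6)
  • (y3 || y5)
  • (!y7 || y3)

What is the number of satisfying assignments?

The models are:
  y1=0 y2=0 y3=1 y4=1 y5=1 y6=0 y7=1
  y1=0 y2=1 y3=1 y4=1 y5=1 y6=0 y7=1
Count: 2.

2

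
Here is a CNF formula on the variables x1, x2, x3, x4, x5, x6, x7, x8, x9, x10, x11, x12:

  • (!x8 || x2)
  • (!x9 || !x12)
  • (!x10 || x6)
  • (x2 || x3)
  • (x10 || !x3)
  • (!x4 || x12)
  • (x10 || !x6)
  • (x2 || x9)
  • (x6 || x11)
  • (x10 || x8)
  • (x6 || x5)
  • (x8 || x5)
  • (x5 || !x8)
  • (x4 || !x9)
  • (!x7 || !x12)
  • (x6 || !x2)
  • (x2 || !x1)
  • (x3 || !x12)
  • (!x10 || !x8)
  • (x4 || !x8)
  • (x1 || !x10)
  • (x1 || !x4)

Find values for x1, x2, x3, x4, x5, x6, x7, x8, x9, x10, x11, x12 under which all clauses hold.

x1 = True, x2 = True, x3 = True, x4 = False, x5 = True, x6 = True, x7 = False, x8 = False, x9 = False, x10 = True, x11 = False, x12 = False

x5 occurs only positively in the remaining clauses — set x5 = True.
x7 occurs only negated in the remaining clauses — set x7 = False.
Try x1 = True.
  then x2 is forced to True.
  then x6 is forced to True.
  then x10 is forced to True.
  then x8 is forced to False.
Branch on x3: take x3 = True.
For the remaining variables, x4 = False, x9 = False, x11 = False, x12 = False works.
Check each clause:
  1. (x2 || !x8) — !x8 is true.
  2. (!x9 || !x12) — !x12 is true.
  3. (x6 || !x10) — x6 is true.
  4. (x2 || x3) — x2 is true.
  5. (!x3 || x10) — x10 is true.
  6. (!x4 || x12) — !x4 is true.
  7. (!x6 || x10) — x10 is true.
  8. (x9 || x2) — x2 is true.
  9. (x6 || x11) — x6 is true.
  10. (x8 || x10) — x10 is true.
  11. (x5 || x6) — x5 is true.
  12. (x5 || x8) — x5 is true.
  13. (!x8 || x5) — !x8 is true.
  14. (x4 || !x9) — !x9 is true.
  15. (!x12 || !x7) — !x7 is true.
  16. (x6 || !x2) — x6 is true.
  17. (x2 || !x1) — x2 is true.
  18. (!x12 || x3) — x3 is true.
  19. (!x10 || !x8) — !x8 is true.
  20. (x4 || !x8) — !x8 is true.
  21. (!x10 || x1) — x1 is true.
  22. (!x4 || x1) — x1 is true.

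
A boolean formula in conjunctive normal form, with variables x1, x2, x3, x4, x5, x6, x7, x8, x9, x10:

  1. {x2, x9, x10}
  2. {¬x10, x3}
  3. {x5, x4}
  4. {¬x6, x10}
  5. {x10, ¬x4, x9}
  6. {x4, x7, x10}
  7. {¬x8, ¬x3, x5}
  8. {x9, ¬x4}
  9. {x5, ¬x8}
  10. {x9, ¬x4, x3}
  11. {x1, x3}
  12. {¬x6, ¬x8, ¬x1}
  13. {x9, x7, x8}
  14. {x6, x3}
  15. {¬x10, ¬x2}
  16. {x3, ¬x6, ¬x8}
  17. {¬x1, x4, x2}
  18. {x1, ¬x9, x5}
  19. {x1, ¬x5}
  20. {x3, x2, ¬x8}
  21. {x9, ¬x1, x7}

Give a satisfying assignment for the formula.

Branch on x1: take x1 = True.
The remaining clauses are satisfied by x2 = False, x3 = True, x4 = True, x5 = False, x6 = False, x7 = False, x8 = False, x9 = True, x10 = False.
Every clause has at least one true literal under this assignment.
Check each clause:
  1. {x10, x2, x9} — x9 is true.
  2. {¬x10, x3} — x3 is true.
  3. {x4, x5} — x4 is true.
  4. {¬x6, x10} — ¬x6 is true.
  5. {x10, ¬x4, x9} — x9 is true.
  6. {x4, x7, x10} — x4 is true.
  7. {x5, ¬x3, ¬x8} — ¬x8 is true.
  8. {¬x4, x9} — x9 is true.
  9. {x5, ¬x8} — ¬x8 is true.
  10. {x9, x3, ¬x4} — x9 is true.
  11. {x3, x1} — x1 is true.
  12. {¬x8, ¬x1, ¬x6} — ¬x8 is true.
  13. {x8, x9, x7} — x9 is true.
  14. {x6, x3} — x3 is true.
  15. {¬x10, ¬x2} — ¬x10 is true.
  16. {¬x8, x3, ¬x6} — ¬x8 is true.
  17. {x4, x2, ¬x1} — x4 is true.
  18. {x1, ¬x9, x5} — x1 is true.
  19. {¬x5, x1} — x1 is true.
  20. {x3, x2, ¬x8} — ¬x8 is true.
  21. {x9, ¬x1, x7} — x9 is true.

x1 = True, x2 = False, x3 = True, x4 = True, x5 = False, x6 = False, x7 = False, x8 = False, x9 = True, x10 = False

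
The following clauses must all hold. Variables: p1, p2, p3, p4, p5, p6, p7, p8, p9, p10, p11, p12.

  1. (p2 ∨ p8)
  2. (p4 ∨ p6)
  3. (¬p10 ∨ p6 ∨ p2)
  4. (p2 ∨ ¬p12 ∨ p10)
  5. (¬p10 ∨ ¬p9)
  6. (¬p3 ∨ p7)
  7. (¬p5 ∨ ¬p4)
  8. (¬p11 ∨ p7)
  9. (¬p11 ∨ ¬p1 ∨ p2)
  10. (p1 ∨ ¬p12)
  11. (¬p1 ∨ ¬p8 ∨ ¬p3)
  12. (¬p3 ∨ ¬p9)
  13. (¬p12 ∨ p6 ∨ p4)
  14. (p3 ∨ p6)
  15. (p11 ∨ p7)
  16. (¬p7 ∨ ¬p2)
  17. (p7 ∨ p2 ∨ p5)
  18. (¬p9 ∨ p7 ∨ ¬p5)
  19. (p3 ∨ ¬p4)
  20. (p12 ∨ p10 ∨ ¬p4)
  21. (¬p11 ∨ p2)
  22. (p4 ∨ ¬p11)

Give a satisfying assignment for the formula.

p1 = F  p2 = F  p3 = T  p4 = T  p5 = F  p6 = T  p7 = T  p8 = T  p9 = F  p10 = T  p11 = F  p12 = F

p6 occurs only positively in the remaining clauses — set p6 = True.
p9 occurs only negated in the remaining clauses — set p9 = False.
Try p1 = False.
  then p12 is forced to False.
For the remaining variables, p2 = False, p3 = True, p4 = True, p5 = False, p7 = True, p8 = True, p10 = True, p11 = False works.
Check each clause:
  1. (p2 ∨ p8) — p8 is true.
  2. (p6 ∨ p4) — p4 is true.
  3. (¬p10 ∨ p2 ∨ p6) — p6 is true.
  4. (p10 ∨ p2 ∨ ¬p12) — p10 is true.
  5. (¬p10 ∨ ¬p9) — ¬p9 is true.
  6. (p7 ∨ ¬p3) — p7 is true.
  7. (¬p5 ∨ ¬p4) — ¬p5 is true.
  8. (¬p11 ∨ p7) — ¬p11 is true.
  9. (¬p1 ∨ p2 ∨ ¬p11) — ¬p11 is true.
  10. (¬p12 ∨ p1) — ¬p12 is true.
  11. (¬p1 ∨ ¬p8 ∨ ¬p3) — ¬p1 is true.
  12. (¬p9 ∨ ¬p3) — ¬p9 is true.
  13. (¬p12 ∨ p4 ∨ p6) — ¬p12 is true.
  14. (p6 ∨ p3) — p3 is true.
  15. (p11 ∨ p7) — p7 is true.
  16. (¬p2 ∨ ¬p7) — ¬p2 is true.
  17. (p5 ∨ p2 ∨ p7) — p7 is true.
  18. (¬p9 ∨ ¬p5 ∨ p7) — ¬p5 is true.
  19. (p3 ∨ ¬p4) — p3 is true.
  20. (p12 ∨ ¬p4 ∨ p10) — p10 is true.
  21. (¬p11 ∨ p2) — ¬p11 is true.
  22. (p4 ∨ ¬p11) — p4 is true.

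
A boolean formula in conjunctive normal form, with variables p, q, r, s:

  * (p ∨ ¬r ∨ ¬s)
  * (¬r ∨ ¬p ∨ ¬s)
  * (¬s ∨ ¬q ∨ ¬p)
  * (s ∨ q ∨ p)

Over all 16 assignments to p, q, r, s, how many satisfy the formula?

9

Split on p, then s.
  p=T, s=T: remaining (q,r) ∈ {(F,F)} — 1.
  p=T, s=F: remaining (q,r) ∈ {(F,F); (F,T); (T,F); (T,T)} — 4.
  p=F, s=T: remaining (q,r) ∈ {(F,F); (T,F)} — 2.
  p=F, s=F: remaining (q,r) ∈ {(T,F); (T,T)} — 2.
Total: 1 + 4 + 2 + 2 = 9.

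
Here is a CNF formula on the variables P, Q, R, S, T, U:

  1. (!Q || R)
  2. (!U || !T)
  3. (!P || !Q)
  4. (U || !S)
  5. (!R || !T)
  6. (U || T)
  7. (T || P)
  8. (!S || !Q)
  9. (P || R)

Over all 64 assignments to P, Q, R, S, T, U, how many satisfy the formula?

Satisfying assignments:
  P=1 Q=0 R=0 S=0 T=0 U=1
  P=1 Q=0 R=0 S=0 T=1 U=0
  P=1 Q=0 R=0 S=1 T=0 U=1
  P=1 Q=0 R=1 S=0 T=0 U=1
  P=1 Q=0 R=1 S=1 T=0 U=1
That's 5 in total.

5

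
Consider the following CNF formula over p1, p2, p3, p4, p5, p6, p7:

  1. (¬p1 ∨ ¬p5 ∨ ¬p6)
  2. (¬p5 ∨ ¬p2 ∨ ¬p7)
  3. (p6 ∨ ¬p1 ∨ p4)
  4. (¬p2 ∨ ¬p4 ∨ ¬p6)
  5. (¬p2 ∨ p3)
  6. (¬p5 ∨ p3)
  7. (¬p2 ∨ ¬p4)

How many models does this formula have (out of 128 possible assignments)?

Split on p2, then p4.
  p2=1, p4=1: a clause becomes empty — 0.
  p2=1, p4=0: 8 of the 32 assignments to (p1,p3,p5,p6,p7) work.
  p2=0, p4=1: p7 free; 11 ways for (p1,p3,p5,p6) × 2^1 = 22.
  p2=0, p4=0: p7 free; 8 ways for (p1,p3,p5,p6) × 2^1 = 16.
Total: 0 + 8 + 22 + 16 = 46.

46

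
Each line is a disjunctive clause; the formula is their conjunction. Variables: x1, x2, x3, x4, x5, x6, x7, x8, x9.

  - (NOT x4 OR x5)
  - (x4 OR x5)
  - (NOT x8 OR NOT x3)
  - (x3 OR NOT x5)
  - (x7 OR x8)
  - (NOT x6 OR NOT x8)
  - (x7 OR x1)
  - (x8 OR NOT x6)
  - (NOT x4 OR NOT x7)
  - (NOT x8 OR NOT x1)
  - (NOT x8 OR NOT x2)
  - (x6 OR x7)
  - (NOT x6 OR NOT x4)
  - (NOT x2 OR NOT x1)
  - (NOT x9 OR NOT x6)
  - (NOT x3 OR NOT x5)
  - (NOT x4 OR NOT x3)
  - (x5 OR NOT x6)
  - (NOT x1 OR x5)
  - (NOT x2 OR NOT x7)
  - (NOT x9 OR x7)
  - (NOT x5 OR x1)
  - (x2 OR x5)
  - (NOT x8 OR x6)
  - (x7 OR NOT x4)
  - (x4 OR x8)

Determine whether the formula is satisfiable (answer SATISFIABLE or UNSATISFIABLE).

x5 = True:
  propagation gives x3=True; an empty clause results — contradiction.
x5 = False:
  propagation gives x4=False; an empty clause results — contradiction.
Every branch closes, so no satisfying assignment exists.

UNSATISFIABLE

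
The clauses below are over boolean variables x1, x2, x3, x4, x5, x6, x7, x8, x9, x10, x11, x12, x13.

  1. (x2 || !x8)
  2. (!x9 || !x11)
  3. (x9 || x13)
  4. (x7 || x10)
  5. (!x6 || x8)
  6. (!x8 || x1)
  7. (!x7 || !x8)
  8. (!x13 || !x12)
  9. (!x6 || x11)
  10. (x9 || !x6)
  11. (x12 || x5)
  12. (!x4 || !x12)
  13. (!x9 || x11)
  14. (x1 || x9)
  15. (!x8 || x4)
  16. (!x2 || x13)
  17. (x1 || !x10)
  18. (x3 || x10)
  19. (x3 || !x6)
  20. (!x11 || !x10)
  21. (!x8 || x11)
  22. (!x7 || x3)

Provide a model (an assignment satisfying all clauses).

Pure literal: x1 appears only positively; assign x1 = True.
x3 occurs only positively in the remaining clauses — set x3 = True.
Set x2 = True and propagate.
  then x13 is forced to True.
  then x12 is forced to False.
  then x5 is forced to True.
For the remaining variables, x4 = True, x6 = False, x7 = True, x8 = False, x9 = False, x10 = True, x11 = False works.
Every clause has at least one true literal under this assignment.
Check each clause:
  1. (x2 || !x8) — !x8 is true.
  2. (!x9 || !x11) — !x11 is true.
  3. (x13 || x9) — x13 is true.
  4. (x7 || x10) — x10 is true.
  5. (x8 || !x6) — !x6 is true.
  6. (!x8 || x1) — !x8 is true.
  7. (!x7 || !x8) — !x8 is true.
  8. (!x13 || !x12) — !x12 is true.
  9. (!x6 || x11) — !x6 is true.
  10. (!x6 || x9) — !x6 is true.
  11. (x12 || x5) — x5 is true.
  12. (!x12 || !x4) — !x12 is true.
  13. (x11 || !x9) — !x9 is true.
  14. (x9 || x1) — x1 is true.
  15. (!x8 || x4) — !x8 is true.
  16. (x13 || !x2) — x13 is true.
  17. (x1 || !x10) — x1 is true.
  18. (x3 || x10) — x10 is true.
  19. (!x6 || x3) — !x6 is true.
  20. (!x10 || !x11) — !x11 is true.
  21. (!x8 || x11) — !x8 is true.
  22. (!x7 || x3) — x3 is true.

x1 = True  x2 = True  x3 = True  x4 = True  x5 = True  x6 = False  x7 = True  x8 = False  x9 = False  x10 = True  x11 = False  x12 = False  x13 = True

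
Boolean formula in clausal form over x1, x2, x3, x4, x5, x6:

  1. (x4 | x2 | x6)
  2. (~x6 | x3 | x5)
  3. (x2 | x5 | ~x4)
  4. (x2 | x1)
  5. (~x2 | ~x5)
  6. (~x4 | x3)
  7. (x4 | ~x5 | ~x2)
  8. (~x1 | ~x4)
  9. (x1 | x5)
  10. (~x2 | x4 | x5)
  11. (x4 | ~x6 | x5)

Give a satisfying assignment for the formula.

x1=1, x2=0, x3=1, x4=0, x5=1, x6=1

Pure literal: x3 appears only positively; assign x3 = True.
Try x1 = True.
  then x4 is forced to False.
Set x2 = False and propagate.
  then x6 is forced to True.
  then x5 is forced to True.
Every clause has at least one true literal under this assignment.
Check each clause:
  1. (x2 | x4 | x6) — x6 is true.
  2. (x5 | x3 | ~x6) — x3 is true.
  3. (~x4 | x2 | x5) — ~x4 is true.
  4. (x1 | x2) — x1 is true.
  5. (~x2 | ~x5) — ~x2 is true.
  6. (x3 | ~x4) — x3 is true.
  7. (~x5 | x4 | ~x2) — ~x2 is true.
  8. (~x1 | ~x4) — ~x4 is true.
  9. (x1 | x5) — x1 is true.
  10. (~x2 | x4 | x5) — x5 is true.
  11. (x5 | x4 | ~x6) — x5 is true.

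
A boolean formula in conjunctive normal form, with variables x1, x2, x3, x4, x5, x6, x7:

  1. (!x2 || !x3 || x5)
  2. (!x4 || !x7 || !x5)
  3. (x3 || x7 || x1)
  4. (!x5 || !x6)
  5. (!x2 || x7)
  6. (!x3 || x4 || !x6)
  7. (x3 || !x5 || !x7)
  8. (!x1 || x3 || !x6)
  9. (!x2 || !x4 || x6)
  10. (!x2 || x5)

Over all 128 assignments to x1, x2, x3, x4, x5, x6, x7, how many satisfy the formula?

30

Case analysis on x3 and x5:
  x3=1, x5=1: x1 free; 4 ways for (x2,x4,x6,x7) × 2^1 = 8.
  x3=1, x5=0: x1, x7 free; 3 ways for (x2,x4,x6) × 2^2 = 12.
  x3=0, x5=1: remaining (x1,x2,x4,x6,x7) ∈ {(1,0,0,0,0); (1,0,1,0,0)} — 2.
  x3=0, x5=0: x4 free; 4 ways for (x1,x2,x6,x7) × 2^1 = 8.
Total: 8 + 12 + 2 + 8 = 30.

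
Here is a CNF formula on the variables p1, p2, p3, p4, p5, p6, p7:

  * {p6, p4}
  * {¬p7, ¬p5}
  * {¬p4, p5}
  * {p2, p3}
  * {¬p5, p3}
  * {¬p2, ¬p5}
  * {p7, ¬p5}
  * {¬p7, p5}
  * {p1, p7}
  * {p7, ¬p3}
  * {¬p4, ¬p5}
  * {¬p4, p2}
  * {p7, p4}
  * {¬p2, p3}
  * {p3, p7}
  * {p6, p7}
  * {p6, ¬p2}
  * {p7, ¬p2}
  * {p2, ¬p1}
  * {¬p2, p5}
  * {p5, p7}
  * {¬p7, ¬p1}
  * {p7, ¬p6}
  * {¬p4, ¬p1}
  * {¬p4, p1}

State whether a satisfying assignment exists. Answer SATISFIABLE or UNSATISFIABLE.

UNSATISFIABLE

p7 = True:
  propagation gives p5=False; an empty clause results — contradiction.
p7 = False:
  propagation gives p5=False; an empty clause results — contradiction.
Every branch closes, so no satisfying assignment exists.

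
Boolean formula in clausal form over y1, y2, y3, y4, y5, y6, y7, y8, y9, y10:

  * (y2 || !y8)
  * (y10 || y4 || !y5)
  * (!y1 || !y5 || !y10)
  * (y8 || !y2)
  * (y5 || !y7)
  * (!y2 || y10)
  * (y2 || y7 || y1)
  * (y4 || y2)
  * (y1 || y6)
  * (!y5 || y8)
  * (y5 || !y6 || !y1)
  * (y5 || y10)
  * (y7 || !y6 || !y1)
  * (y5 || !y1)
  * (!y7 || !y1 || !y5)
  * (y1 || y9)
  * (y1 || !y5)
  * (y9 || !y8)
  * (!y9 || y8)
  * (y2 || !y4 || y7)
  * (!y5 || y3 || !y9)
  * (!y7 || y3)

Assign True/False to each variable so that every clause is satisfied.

y1=0, y2=1, y3=0, y4=1, y5=0, y6=1, y7=0, y8=1, y9=1, y10=1

Set y1 = False and propagate.
  then y6 is forced to True.
  then y9 is forced to True.
  then y5 is forced to False.
  then y7 is forced to False.
  then y2 is forced to True.
  then y8 is forced to True.
  then y10 is forced to True.
y3, y4 are now unconstrained; take y3 = False, y4 = True.
Check each clause:
  1. (y2 || !y8) — y2 is true.
  2. (!y5 || y4 || y10) — y10 is true.
  3. (!y5 || !y10 || !y1) — !y5 is true.
  4. (y8 || !y2) — y8 is true.
  5. (!y7 || y5) — !y7 is true.
  6. (y10 || !y2) — y10 is true.
  7. (y2 || y7 || y1) — y2 is true.
  8. (y4 || y2) — y2 is true.
  9. (y1 || y6) — y6 is true.
  10. (y8 || !y5) — y8 is true.
  11. (!y6 || !y1 || y5) — !y1 is true.
  12. (y10 || y5) — y10 is true.
  13. (!y6 || !y1 || y7) — !y1 is true.
  14. (!y1 || y5) — !y1 is true.
  15. (!y7 || !y1 || !y5) — !y7 is true.
  16. (y1 || y9) — y9 is true.
  17. (!y5 || y1) — !y5 is true.
  18. (!y8 || y9) — y9 is true.
  19. (!y9 || y8) — y8 is true.
  20. (!y4 || y7 || y2) — y2 is true.
  21. (!y5 || y3 || !y9) — !y5 is true.
  22. (y3 || !y7) — !y7 is true.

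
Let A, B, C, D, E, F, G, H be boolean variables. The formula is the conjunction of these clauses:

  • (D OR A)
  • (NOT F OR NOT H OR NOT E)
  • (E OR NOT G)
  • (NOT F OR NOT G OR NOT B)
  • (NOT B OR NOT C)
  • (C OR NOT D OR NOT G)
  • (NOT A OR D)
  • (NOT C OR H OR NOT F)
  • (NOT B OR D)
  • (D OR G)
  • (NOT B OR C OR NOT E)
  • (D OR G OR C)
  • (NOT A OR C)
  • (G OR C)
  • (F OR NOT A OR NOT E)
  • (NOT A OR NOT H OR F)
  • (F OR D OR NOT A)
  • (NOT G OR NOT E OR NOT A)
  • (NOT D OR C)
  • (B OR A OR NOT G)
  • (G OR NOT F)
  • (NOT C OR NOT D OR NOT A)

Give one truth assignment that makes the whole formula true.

Try A = False.
  then D is forced to True.
  then C is forced to True.
  then B is forced to False.
  then G is forced to False.
  then F is forced to False.
E, H are now unconstrained; take E = False, H = False.
Every clause has at least one true literal under this assignment.

A=F  B=F  C=T  D=T  E=F  F=F  G=F  H=F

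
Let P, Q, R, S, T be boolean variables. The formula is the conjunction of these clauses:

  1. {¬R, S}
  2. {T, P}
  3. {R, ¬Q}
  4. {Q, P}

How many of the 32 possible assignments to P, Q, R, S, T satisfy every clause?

9

Split on P, then Q.
  P=1, Q=1: remaining (R,S,T) ∈ {(1,1,0); (1,1,1)} — 2.
  P=1, Q=0: T free; 3 ways for (R,S) × 2^1 = 6.
  P=0, Q=1: remaining (R,S,T) ∈ {(1,1,1)} — 1.
  P=0, Q=0: a clause becomes empty — 0.
Total: 2 + 6 + 1 + 0 = 9.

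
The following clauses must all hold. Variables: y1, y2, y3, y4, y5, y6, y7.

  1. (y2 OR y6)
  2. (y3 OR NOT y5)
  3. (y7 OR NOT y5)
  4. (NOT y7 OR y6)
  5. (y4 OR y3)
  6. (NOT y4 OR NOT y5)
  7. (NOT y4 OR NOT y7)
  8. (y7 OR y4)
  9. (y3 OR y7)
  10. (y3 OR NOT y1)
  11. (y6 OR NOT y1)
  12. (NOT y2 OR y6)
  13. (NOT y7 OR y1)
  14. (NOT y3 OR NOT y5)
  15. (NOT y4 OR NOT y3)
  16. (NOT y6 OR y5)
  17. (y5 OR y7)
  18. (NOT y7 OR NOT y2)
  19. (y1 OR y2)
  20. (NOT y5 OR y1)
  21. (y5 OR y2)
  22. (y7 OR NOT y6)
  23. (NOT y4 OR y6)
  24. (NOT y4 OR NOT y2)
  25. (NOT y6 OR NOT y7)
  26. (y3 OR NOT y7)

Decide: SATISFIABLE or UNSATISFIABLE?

y7 = True:
  propagation gives y6=True; an empty clause results — contradiction.
y7 = False:
  propagation gives y5=False; an empty clause results — contradiction.
Every branch closes, so no satisfying assignment exists.

UNSATISFIABLE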